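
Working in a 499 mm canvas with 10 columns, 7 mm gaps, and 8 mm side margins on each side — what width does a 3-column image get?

140 mm

Take off 16 mm of margins, leaving 483 mm.
10c + 9·7 = 483 → 10c = 420 → c = 42 mm.
3-column span = 3·42 + 2·7 = 140 mm.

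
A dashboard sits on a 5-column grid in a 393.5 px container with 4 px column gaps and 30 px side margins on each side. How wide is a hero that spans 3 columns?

Take off 60 px of margins, leaving 333.5 px.
5c + 4·4 = 333.5 → 5c = 317.5 → c = 63.5 px.
Span of 3: 3·63.5 + 2·4 = 190.5 + 8 = 198.5 px.

198.5 px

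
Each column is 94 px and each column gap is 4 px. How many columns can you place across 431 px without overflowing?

k columns need k·94 + (k−1)·4 = k·98 − 4.
k·98 − 4 ≤ 431 → k ≤ 435 / 98 ≈ 4.44, so k = 4.

4 columns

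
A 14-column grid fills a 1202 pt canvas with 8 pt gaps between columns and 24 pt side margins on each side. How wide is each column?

75 pt

Inside the margins: 1202 − 48 = 1154 pt.
14c + 13·8 = 1154 → 14c = 1050 → c = 75 pt.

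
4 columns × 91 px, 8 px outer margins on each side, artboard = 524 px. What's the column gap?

48 px

Take off 16 px of margins, leaving 508 px.
4·91 + 3g = 508 → 3g = 144 → g = 48 px.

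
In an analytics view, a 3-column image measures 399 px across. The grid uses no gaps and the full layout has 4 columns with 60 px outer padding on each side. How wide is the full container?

652 px

399 / 3 = 133 px per column.
Container = 2·60 + 4·133 = 120 + 532 = 652 px.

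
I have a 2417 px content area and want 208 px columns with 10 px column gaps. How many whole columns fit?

Each extra column adds 208 + 10 = 218 px.
(2417 + 10) / 218 = 11.13, so 11 columns fit.

11 columns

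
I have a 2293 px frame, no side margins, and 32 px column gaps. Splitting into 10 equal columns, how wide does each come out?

Subtracting 9 column gaps of 32 leaves 2005 for 10 columns, so c = 200.5 px.

200.5 px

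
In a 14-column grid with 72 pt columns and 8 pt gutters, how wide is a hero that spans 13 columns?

Span of 13: 13·72 + 12·8 = 936 + 96 = 1032 pt.

1032 pt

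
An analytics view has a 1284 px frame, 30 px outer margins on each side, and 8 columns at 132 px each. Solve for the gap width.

Take off 60 px of margins, leaving 1224 px.
Columns use 1056 px, leaving 168 px across 7 gaps = 24 px each.

24 px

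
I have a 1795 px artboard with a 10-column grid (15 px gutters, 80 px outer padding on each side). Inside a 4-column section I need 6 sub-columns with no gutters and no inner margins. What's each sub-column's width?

Outer content = 1795 − 2·80 = 1635 px.
10c + 9·15 = 1635 → 10c = 1500 → c = 150 px.
Span of 4: 4·150 + 3·15 = 600 + 45 = 645 px.
With no gutters, each column is 645/6 = 107.5 px.

107.5 px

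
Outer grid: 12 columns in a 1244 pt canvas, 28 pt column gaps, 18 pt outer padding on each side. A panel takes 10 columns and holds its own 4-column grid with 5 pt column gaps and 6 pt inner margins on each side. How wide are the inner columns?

243.75 pt

Outer content = 1244 − 2·18 = 1208 pt.
12 columns + 11 column gaps: 12c + 11·28 = 1208.
12c = 1208 − 308 = 900, so c = 75 pt.
10-column span = 10·75 + 9·28 = 1002 pt.
Inner content = 1002 − 2·6 = 990 pt.
4 columns + 3 column gaps: 4d + 3·5 = 990.
4d = 990 − 15 = 975, so d = 243.75 pt.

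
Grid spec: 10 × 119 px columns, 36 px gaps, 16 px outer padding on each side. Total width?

Total width: 2·16 + 10·119 + 9·36 = 1546 px.

1546 px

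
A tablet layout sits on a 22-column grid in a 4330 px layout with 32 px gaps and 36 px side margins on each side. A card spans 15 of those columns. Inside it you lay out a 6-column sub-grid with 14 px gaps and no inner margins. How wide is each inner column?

Subtract both margins: 4330 − 2·36 = 4258 px.
22 columns + 21 gaps: 22c + 21·32 = 4258.
22c = 4258 − 672 = 3586, so c = 163 px.
15-column span = 15·163 + 14·32 = 2893 px.
2893 − 5·14 = 2823; ÷6 gives d = 470.5 px.

470.5 px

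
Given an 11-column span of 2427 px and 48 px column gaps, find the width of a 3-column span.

11c + 10·48 = 2427 → 11c = 1947 → c = 177 px.
3 columns plus 2 column gaps: 531 + 96 = 627 px.

627 px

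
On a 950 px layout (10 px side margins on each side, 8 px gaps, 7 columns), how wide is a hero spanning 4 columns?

528 px

Content width = 950 − 2·10 = 930 px.
7c + 6·8 = 930 → 7c = 882 → c = 126 px.
4-column span = 4·126 + 3·8 = 528 px.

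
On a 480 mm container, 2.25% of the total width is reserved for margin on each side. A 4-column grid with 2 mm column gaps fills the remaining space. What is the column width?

480 × (1 − 2·2.25%) = 480 × 95.5% = 458.4 mm for the columns.
4 columns + 3 column gaps: 4c + 3·2 = 458.4.
4c = 458.4 − 6 = 452.4, so c = 113.1 mm.

113.1 mm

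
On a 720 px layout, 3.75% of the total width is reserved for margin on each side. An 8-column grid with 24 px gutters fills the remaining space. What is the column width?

62.25 px

Margins: 3.75% × 720 = 27 px each, so content = 720 − 54 = 666 px.
8 columns + 7 gutters: 8c + 7·24 = 666.
8c = 666 − 168 = 498, so c = 62.25 px.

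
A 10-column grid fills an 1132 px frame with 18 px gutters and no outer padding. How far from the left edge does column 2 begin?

115 px

10c + 9·18 = 1132 → 10c = 970 → c = 97 px.
Each column+gutter stride is 115 px; with no margin, 1 of them is 115 px.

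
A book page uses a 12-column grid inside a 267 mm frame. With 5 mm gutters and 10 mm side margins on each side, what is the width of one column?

Inside the margins: 267 − 20 = 247 mm.
247 − 11·5 = 192; ÷12 gives c = 16 mm.

16 mm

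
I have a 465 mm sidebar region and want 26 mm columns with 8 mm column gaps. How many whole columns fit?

13 columns: 13·26 + 12·8 = 434 mm ≤ 465.
14 columns: 468 mm > 465. So 13.

13 columns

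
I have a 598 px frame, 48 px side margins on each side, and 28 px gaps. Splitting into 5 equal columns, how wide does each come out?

78 px

Inside the margins: 598 − 96 = 502 px.
5 columns + 4 gaps: 5c + 4·28 = 502.
5c = 502 − 112 = 390, so c = 78 px.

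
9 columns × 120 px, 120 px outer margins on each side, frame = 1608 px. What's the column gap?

36 px

Content width = 1608 − 2·120 = 1368 px.
9·120 + 8g = 1368 → 8g = 288 → g = 36 px.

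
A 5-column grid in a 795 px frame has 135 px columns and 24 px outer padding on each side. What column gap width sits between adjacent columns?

Content width = 795 − 2·24 = 747 px.
5 columns take 5·135 = 675 px; remaining 72 splits into 4 column gaps.
g = 72 / 4 = 18 px.

18 px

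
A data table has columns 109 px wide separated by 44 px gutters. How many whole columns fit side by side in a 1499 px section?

10 columns

k columns need k·109 + (k−1)·44 = k·153 − 44.
k·153 − 44 ≤ 1499 → k ≤ 1543 / 153 ≈ 10.08, so k = 10.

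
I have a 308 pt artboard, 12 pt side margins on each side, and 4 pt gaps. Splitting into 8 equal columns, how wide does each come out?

Content width = 308 − 2·12 = 284 pt.
284 − 7·4 = 256; ÷8 gives c = 32 pt.

32 pt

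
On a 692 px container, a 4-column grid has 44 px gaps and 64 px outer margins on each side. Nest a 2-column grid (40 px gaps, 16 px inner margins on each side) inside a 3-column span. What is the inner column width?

170 px

Take off 128 px of margins, leaving 564 px.
4 columns + 3 gaps: 4c + 3·44 = 564.
4c = 564 − 132 = 432, so c = 108 px.
3-column span = 3·108 + 2·44 = 412 px.
Inner content = 412 − 2·16 = 380 px.
2d + 1·40 = 380 → 2d = 340 → d = 170 px.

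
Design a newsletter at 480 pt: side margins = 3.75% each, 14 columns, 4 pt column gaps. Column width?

Each margin = 3.75% of 480 = 18 pt; content = 480 − 2·18 = 444 pt.
444 − 13·4 = 392; ÷14 gives c = 28 pt.

28 pt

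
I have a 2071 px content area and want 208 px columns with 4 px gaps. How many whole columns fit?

9 columns

k columns need k·208 + (k−1)·4 = k·212 − 4.
k·212 − 4 ≤ 2071 → k ≤ 2075 / 212 ≈ 9.79, so k = 9.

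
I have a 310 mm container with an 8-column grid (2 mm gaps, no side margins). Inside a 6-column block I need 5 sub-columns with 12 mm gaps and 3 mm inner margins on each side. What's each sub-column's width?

8 columns + 7 gaps: 8c + 7·2 = 310.
8c = 310 − 14 = 296, so c = 37 mm.
Span of 6: 6·37 + 5·2 = 222 + 10 = 232 mm.
Inner content = 232 − 2·3 = 226 mm.
Subtracting 4 gaps of 12 leaves 178 for 5 columns, so d = 35.6 mm.

35.6 mm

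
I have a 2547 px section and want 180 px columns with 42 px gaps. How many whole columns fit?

11 columns

11 columns: 11·180 + 10·42 = 2400 px ≤ 2547.
12 columns: 2622 px > 2547. So 11.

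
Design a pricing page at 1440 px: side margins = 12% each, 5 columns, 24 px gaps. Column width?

199.68 px

Margins: 12% × 1440 = 172.8 px each, so content = 1440 − 345.6 = 1094.4 px.
5 columns + 4 gaps: 5c + 4·24 = 1094.4.
5c = 1094.4 − 96 = 998.4, so c = 199.68 px.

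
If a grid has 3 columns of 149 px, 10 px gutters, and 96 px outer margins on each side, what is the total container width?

Total width: 2·96 + 3·149 + 2·10 = 659 px.

659 px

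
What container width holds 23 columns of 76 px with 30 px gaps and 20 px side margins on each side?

2448 px

Container = 2·20 + 23·76 + 22·30 = 40 + 1748 + 660 = 2448 px.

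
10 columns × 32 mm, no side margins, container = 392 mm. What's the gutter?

Columns use 320 mm, leaving 72 mm across 9 gutters = 8 mm each.

8 mm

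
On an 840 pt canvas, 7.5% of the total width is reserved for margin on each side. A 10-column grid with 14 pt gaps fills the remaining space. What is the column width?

Each margin = 7.5% of 840 = 63 pt; content = 840 − 2·63 = 714 pt.
714 − 9·14 = 588; ÷10 gives c = 58.8 pt.

58.8 pt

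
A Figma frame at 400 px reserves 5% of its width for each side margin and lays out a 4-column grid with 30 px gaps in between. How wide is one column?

67.5 px

400 × (1 − 2·5%) = 400 × 90% = 360 px for the columns.
Subtracting 3 gaps of 30 leaves 270 for 4 columns, so c = 67.5 px.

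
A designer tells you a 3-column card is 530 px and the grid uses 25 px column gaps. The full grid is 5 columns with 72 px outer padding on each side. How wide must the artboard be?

1044 px

530 − 2·25 = 480; ÷3 gives c = 160 px.
Total width: 2·72 + 5·160 + 4·25 = 1044 px.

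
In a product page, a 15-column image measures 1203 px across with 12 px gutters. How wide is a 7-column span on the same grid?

15c + 14·12 = 1203 → 15c = 1035 → c = 69 px.
Span of 7: 7·69 + 6·12 = 483 + 72 = 555 px.

555 px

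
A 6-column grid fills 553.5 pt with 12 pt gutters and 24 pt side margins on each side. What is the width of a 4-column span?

Take off 48 pt of margins, leaving 505.5 pt.
6c + 5·12 = 505.5 → 6c = 445.5 → c = 74.25 pt.
4 columns plus 3 gutters: 297 + 36 = 333 pt.

333 pt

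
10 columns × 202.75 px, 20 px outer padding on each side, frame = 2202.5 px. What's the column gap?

15 px

Take off 40 px of margins, leaving 2162.5 px.
10·202.75 + 9g = 2162.5 → 9g = 135 → g = 15 px.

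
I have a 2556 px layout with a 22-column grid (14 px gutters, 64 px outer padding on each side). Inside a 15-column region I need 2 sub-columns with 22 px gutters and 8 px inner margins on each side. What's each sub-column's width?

Take off 128 px of margins, leaving 2428 px.
22 columns + 21 gutters: 22c + 21·14 = 2428.
22c = 2428 − 294 = 2134, so c = 97 px.
Span of 15: 15·97 + 14·14 = 1455 + 196 = 1651 px.
Inner content = 1651 − 2·8 = 1635 px.
2 columns + 1 gutter: 2d + 1·22 = 1635.
2d = 1635 − 22 = 1613, so d = 806.5 px.

806.5 px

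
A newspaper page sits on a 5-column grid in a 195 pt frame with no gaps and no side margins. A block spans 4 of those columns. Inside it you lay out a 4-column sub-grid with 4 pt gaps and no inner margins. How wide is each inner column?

36 pt

195 / 5 = 39 pt per column.
With no gaps, 4 columns span 4·39 = 156 pt.
156 − 3·4 = 144; ÷4 gives d = 36 pt.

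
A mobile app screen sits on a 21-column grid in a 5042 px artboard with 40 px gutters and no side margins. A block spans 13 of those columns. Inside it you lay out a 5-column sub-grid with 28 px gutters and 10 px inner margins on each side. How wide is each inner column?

21c + 20·40 = 5042 → 21c = 4242 → c = 202 px.
13-column span = 13·202 + 12·40 = 3106 px.
Inner content = 3106 − 2·10 = 3086 px.
5 columns + 4 gutters: 5d + 4·28 = 3086.
5d = 3086 − 112 = 2974, so d = 594.8 px.

594.8 px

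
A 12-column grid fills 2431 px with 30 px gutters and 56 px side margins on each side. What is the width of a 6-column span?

1144.5 px

Inside the margins: 2431 − 112 = 2319 px.
Subtracting 11 gutters of 30 leaves 1989 for 12 columns, so c = 165.75 px.
6-column span = 6·165.75 + 5·30 = 1144.5 px.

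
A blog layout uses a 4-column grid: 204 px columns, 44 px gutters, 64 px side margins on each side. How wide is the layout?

Total width: 2·64 + 4·204 + 3·44 = 1076 px.

1076 px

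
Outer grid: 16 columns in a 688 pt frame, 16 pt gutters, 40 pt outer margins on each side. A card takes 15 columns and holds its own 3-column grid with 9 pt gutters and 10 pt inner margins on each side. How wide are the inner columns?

Subtract both margins: 688 − 2·40 = 608 pt.
16 columns + 15 gutters: 16c + 15·16 = 608.
16c = 608 − 240 = 368, so c = 23 pt.
15-column span = 15·23 + 14·16 = 569 pt.
Inner content = 569 − 2·10 = 549 pt.
549 − 2·9 = 531; ÷3 gives d = 177 pt.

177 pt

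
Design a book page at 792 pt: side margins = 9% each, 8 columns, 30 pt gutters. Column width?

Margins: 9% × 792 = 71.28 pt each, so content = 792 − 142.56 = 649.44 pt.
Subtracting 7 gutters of 30 leaves 439.44 for 8 columns, so c = 54.93 pt.

54.93 pt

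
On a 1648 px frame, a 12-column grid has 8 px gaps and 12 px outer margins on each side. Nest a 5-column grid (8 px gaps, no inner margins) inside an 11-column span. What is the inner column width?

Take off 24 px of margins, leaving 1624 px.
1624 − 11·8 = 1536; ÷12 gives c = 128 px.
11-column span = 11·128 + 10·8 = 1488 px.
Subtracting 4 gaps of 8 leaves 1456 for 5 columns, so d = 291.2 px.

291.2 px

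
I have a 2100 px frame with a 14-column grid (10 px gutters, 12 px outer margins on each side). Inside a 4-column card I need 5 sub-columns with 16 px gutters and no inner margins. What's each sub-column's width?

104.4 px

Inside the margins: 2100 − 24 = 2076 px.
Subtracting 13 gutters of 10 leaves 1946 for 14 columns, so c = 139 px.
4 columns plus 3 gutters: 556 + 30 = 586 px.
5 columns + 4 gutters: 5d + 4·16 = 586.
5d = 586 − 64 = 522, so d = 104.4 px.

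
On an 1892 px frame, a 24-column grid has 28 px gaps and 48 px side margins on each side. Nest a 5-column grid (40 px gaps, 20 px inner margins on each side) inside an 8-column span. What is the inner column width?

Subtract both margins: 1892 − 2·48 = 1796 px.
24c + 23·28 = 1796 → 24c = 1152 → c = 48 px.
8-column span = 8·48 + 7·28 = 580 px.
Inner content = 580 − 2·20 = 540 px.
540 − 4·40 = 380; ÷5 gives d = 76 px.

76 px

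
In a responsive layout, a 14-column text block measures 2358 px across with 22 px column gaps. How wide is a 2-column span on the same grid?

2358 − 13·22 = 2072; ÷14 gives c = 148 px.
Span of 2: 2·148 + 1·22 = 296 + 22 = 318 px.

318 px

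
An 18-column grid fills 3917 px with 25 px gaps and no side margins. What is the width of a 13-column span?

2822 px

18 columns + 17 gaps: 18c + 17·25 = 3917.
18c = 3917 − 425 = 3492, so c = 194 px.
13 columns plus 12 gaps: 2522 + 300 = 2822 px.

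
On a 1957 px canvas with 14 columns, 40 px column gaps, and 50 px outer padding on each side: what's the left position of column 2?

185.5 px

Inside the margins: 1957 − 100 = 1857 px.
Subtracting 13 column gaps of 40 leaves 1337 for 14 columns, so c = 95.5 px.
Before column 2: the margin + 1 column + 1 column gap.
Offset = 50 + 1·(95.5 + 40) = 50 + 135.5 = 185.5 px.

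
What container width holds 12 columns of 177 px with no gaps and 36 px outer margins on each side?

Summing: 72 + 2124 = 2196 px.

2196 px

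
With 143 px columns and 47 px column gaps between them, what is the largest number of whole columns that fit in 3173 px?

k columns need k·143 + (k−1)·47 = k·190 − 47.
k·190 − 47 ≤ 3173 → k ≤ 3220 / 190 ≈ 16.95, so k = 16.

16 columns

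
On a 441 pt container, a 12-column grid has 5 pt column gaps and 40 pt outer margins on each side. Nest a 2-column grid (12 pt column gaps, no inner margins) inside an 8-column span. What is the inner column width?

Outer content = 441 − 2·40 = 361 pt.
12 columns + 11 column gaps: 12c + 11·5 = 361.
12c = 361 − 55 = 306, so c = 25.5 pt.
8-column span = 8·25.5 + 7·5 = 239 pt.
Subtracting 1 column gap of 12 leaves 227 for 2 columns, so d = 113.5 pt.

113.5 pt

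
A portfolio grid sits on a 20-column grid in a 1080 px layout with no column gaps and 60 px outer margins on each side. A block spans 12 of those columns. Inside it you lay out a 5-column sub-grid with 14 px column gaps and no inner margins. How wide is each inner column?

104 px

Inside the margins: 1080 − 120 = 960 px.
20c = 960 → c = 48 px.
With no column gaps, 12 columns span 12·48 = 576 px.
576 − 4·14 = 520; ÷5 gives d = 104 px.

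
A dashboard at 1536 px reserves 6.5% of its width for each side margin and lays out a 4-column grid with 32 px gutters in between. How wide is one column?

310.08 px

Each margin = 6.5% of 1536 = 99.84 px; content = 1536 − 2·99.84 = 1336.32 px.
4c + 3·32 = 1336.32 → 4c = 1240.32 → c = 310.08 px.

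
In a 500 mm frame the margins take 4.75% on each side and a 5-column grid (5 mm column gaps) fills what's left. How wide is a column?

Margins: 4.75% × 500 = 23.75 mm each, so content = 500 − 47.5 = 452.5 mm.
5c + 4·5 = 452.5 → 5c = 432.5 → c = 86.5 mm.

86.5 mm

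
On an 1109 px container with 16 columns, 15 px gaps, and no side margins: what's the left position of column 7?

16 columns + 15 gaps: 16c + 15·15 = 1109.
16c = 1109 − 225 = 884, so c = 55.25 px.
No margin, so column 7 starts at 6·(column + gutter) = 6·70.25 = 421.5 px.

421.5 px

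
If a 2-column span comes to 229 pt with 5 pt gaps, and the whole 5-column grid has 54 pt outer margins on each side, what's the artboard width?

Subtracting 1 gap of 5 leaves 224 for 2 columns, so c = 112 pt.
Adding margins, columns and gutters: 108 + 560 + 20 = 688 pt.

688 pt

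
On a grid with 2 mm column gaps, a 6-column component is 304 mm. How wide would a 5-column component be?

6c + 5·2 = 304 → 6c = 294 → c = 49 mm.
5 columns plus 4 column gaps: 245 + 8 = 253 mm.

253 mm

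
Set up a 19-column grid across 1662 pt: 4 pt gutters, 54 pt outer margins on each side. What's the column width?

Subtract both margins: 1662 − 2·54 = 1554 pt.
Subtracting 18 gutters of 4 leaves 1482 for 19 columns, so c = 78 pt.

78 pt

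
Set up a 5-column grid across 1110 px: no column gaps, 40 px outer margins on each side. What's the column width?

Take off 80 px of margins, leaving 1030 px.
1030 / 5 = 206 px per column.

206 px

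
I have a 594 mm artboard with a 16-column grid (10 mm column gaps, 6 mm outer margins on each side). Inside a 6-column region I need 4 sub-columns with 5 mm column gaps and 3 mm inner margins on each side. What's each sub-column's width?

47.75 mm

Outer content = 594 − 2·6 = 582 mm.
Subtracting 15 column gaps of 10 leaves 432 for 16 columns, so c = 27 mm.
Span of 6: 6·27 + 5·10 = 162 + 50 = 212 mm.
Inner content = 212 − 2·3 = 206 mm.
4d + 3·5 = 206 → 4d = 191 → d = 47.75 mm.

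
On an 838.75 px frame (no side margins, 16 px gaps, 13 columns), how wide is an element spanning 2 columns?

838.75 − 12·16 = 646.75; ÷13 gives c = 49.75 px.
2-column span = 2·49.75 + 1·16 = 115.5 px.

115.5 px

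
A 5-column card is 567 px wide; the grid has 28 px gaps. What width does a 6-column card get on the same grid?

686 px

567 − 4·28 = 455; ÷5 gives c = 91 px.
6-column span = 6·91 + 5·28 = 686 px.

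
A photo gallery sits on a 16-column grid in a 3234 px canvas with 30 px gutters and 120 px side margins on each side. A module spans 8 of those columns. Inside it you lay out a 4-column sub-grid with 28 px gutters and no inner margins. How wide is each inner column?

Outer content = 3234 − 2·120 = 2994 px.
16c + 15·30 = 2994 → 16c = 2544 → c = 159 px.
8 columns plus 7 gutters: 1272 + 210 = 1482 px.
Subtracting 3 gutters of 28 leaves 1398 for 4 columns, so d = 349.5 px.

349.5 px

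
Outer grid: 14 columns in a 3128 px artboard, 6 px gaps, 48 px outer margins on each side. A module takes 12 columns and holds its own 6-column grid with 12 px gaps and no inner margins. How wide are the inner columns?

423 px

Take off 96 px of margins, leaving 3032 px.
Subtracting 13 gaps of 6 leaves 2954 for 14 columns, so c = 211 px.
12-column span = 12·211 + 11·6 = 2598 px.
Subtracting 5 gaps of 12 leaves 2538 for 6 columns, so d = 423 px.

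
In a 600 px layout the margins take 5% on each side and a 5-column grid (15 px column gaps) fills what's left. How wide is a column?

Margins: 5% × 600 = 30 px each, so content = 600 − 60 = 540 px.
540 − 4·15 = 480; ÷5 gives c = 96 px.

96 px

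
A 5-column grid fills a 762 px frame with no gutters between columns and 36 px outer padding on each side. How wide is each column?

138 px

Content width = 762 − 2·36 = 690 px.
690 / 5 = 138 px per column.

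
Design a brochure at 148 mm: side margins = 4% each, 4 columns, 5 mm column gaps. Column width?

Each margin = 4% of 148 = 5.92 mm; content = 148 − 2·5.92 = 136.16 mm.
4c + 3·5 = 136.16 → 4c = 121.16 → c = 30.29 mm.

30.29 mm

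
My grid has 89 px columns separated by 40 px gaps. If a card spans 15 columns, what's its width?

15-column span = 15·89 + 14·40 = 1895 px.

1895 px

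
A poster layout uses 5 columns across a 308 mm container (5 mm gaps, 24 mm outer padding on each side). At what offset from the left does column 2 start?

Content = 308 − 2·24 = 260 mm.
5c + 4·5 = 260 → 5c = 240 → c = 48 mm.
Column 2 starts at margin + 1·(column + gutter) = 24 + 1·53 = 77 mm.

77 mm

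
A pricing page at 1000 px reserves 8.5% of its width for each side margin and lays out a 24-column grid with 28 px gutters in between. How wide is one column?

1000 × (1 − 2·8.5%) = 1000 × 83% = 830 px for the columns.
24 columns + 23 gutters: 24c + 23·28 = 830.
24c = 830 − 644 = 186, so c = 7.75 px.

7.75 px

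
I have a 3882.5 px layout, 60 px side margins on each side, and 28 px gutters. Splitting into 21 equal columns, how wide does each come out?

Content width = 3882.5 − 2·60 = 3762.5 px.
21c + 20·28 = 3762.5 → 21c = 3202.5 → c = 152.5 px.

152.5 px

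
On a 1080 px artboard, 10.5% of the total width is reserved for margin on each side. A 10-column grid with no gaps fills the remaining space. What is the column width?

Margins: 10.5% × 1080 = 113.4 px each, so content = 1080 − 226.8 = 853.2 px.
10c = 853.2 → c = 85.32 px.

85.32 px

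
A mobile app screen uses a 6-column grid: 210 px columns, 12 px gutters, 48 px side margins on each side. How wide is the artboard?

1416 px

Adding margins, columns and gutters: 96 + 1260 + 60 = 1416 px.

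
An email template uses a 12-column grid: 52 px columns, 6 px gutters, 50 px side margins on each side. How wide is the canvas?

Canvas = 2·50 + 12·52 + 11·6 = 100 + 624 + 66 = 790 px.

790 px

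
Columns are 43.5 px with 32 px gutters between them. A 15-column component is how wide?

1100.5 px

Span of 15: 15·43.5 + 14·32 = 652.5 + 448 = 1100.5 px.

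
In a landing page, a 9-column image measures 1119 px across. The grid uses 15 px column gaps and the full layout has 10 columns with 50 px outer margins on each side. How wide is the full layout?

1345 px

Subtracting 8 column gaps of 15 leaves 999 for 9 columns, so c = 111 px.
Adding margins, columns and gutters: 100 + 1110 + 135 = 1345 px.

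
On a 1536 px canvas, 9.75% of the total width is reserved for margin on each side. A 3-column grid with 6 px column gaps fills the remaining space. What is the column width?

1536 × (1 − 2·9.75%) = 1536 × 80.5% = 1236.48 px for the columns.
Subtracting 2 column gaps of 6 leaves 1224.48 for 3 columns, so c = 408.16 px.

408.16 px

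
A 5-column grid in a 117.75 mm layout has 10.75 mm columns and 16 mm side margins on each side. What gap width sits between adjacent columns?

Subtract both margins: 117.75 − 2·16 = 85.75 mm.
5·10.75 + 4g = 85.75 → 4g = 32 → g = 8 mm.

8 mm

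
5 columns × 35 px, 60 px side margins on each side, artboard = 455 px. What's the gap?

Take off 120 px of margins, leaving 335 px.
Columns use 175 px, leaving 160 px across 4 gaps = 40 px each.

40 px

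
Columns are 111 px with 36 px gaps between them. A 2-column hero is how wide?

2-column span = 2·111 + 1·36 = 258 px.

258 px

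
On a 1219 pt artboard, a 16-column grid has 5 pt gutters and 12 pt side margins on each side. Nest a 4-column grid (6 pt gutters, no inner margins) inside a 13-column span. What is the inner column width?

238 pt

Subtract both margins: 1219 − 2·12 = 1195 pt.
Subtracting 15 gutters of 5 leaves 1120 for 16 columns, so c = 70 pt.
Span of 13: 13·70 + 12·5 = 910 + 60 = 970 pt.
Subtracting 3 gutters of 6 leaves 952 for 4 columns, so d = 238 pt.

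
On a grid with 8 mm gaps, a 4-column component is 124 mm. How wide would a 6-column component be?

124 − 3·8 = 100; ÷4 gives c = 25 mm.
6 columns plus 5 gaps: 150 + 40 = 190 mm.

190 mm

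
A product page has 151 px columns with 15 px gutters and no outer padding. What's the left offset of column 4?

498 px

No margin, so column 4 starts at 3·(column + gutter) = 3·166 = 498 px.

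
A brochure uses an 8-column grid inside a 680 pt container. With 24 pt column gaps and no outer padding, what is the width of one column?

8c + 7·24 = 680 → 8c = 512 → c = 64 pt.

64 pt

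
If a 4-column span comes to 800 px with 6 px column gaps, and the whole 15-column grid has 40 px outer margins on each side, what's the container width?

3096.5 px

4 columns + 3 column gaps: 4c + 3·6 = 800.
4c = 800 − 18 = 782, so c = 195.5 px.
Adding margins, columns and gutters: 80 + 2932.5 + 84 = 3096.5 px.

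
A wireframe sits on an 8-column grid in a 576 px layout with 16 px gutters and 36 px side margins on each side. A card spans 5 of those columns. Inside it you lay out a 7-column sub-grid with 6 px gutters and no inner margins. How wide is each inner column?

Inside the margins: 576 − 72 = 504 px.
Subtracting 7 gutters of 16 leaves 392 for 8 columns, so c = 49 px.
5-column span = 5·49 + 4·16 = 309 px.
309 − 6·6 = 273; ÷7 gives d = 39 px.

39 px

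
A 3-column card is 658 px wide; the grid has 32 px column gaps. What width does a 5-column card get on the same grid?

3c + 2·32 = 658 → 3c = 594 → c = 198 px.
5-column span = 5·198 + 4·32 = 1118 px.

1118 px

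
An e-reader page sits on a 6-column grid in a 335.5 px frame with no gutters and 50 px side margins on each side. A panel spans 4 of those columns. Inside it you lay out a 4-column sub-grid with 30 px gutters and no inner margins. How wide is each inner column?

16.75 px

Subtract both margins: 335.5 − 2·50 = 235.5 px.
235.5 / 6 = 39.25 px per column.
4-column span = 4·39.25 = 157 px.
4d + 3·30 = 157 → 4d = 67 → d = 16.75 px.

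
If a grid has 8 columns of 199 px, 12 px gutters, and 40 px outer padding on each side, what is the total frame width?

1756 px

Adding margins, columns and gutters: 80 + 1592 + 84 = 1756 px.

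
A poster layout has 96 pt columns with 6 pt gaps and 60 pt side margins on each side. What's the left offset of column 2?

162 pt

Column 2 starts at margin + 1·(column + gutter) = 60 + 1·102 = 162 pt.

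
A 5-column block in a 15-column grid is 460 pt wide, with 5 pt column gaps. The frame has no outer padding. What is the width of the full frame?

1390 pt

460 − 4·5 = 440; ÷5 gives c = 88 pt.
Total width: 15·88 + 14·5 = 1390 pt.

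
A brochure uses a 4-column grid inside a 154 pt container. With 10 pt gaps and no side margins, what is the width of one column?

31 pt

154 − 3·10 = 124; ÷4 gives c = 31 pt.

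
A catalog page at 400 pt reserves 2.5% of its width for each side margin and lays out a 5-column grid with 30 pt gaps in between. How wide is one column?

52 pt

400 × (1 − 2·2.5%) = 400 × 95% = 380 pt for the columns.
5c + 4·30 = 380 → 5c = 260 → c = 52 pt.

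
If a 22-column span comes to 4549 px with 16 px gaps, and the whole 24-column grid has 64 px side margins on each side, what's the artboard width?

22c + 21·16 = 4549 → 22c = 4213 → c = 191.5 px.
Adding margins, columns and gutters: 128 + 4596 + 368 = 5092 px.

5092 px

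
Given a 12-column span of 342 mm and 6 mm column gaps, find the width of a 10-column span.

12 columns + 11 column gaps: 12c + 11·6 = 342.
12c = 342 − 66 = 276, so c = 23 mm.
10 columns plus 9 column gaps: 230 + 54 = 284 mm.

284 mm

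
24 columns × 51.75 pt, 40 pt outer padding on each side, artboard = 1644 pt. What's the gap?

14 pt

Take off 80 pt of margins, leaving 1564 pt.
24 columns take 24·51.75 = 1242 pt; remaining 322 splits into 23 gaps.
g = 322 / 23 = 14 pt.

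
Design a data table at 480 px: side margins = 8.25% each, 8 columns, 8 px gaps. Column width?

43.1 px

480 × (1 − 2·8.25%) = 480 × 83.5% = 400.8 px for the columns.
8c + 7·8 = 400.8 → 8c = 344.8 → c = 43.1 px.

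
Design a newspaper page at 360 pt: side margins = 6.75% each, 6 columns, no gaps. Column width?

360 × (1 − 2·6.75%) = 360 × 86.5% = 311.4 pt for the columns.
311.4 / 6 = 51.9 pt per column.

51.9 pt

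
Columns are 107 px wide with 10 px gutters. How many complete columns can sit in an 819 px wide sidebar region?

7 columns

Each extra column adds 107 + 10 = 117 px.
(819 + 10) / 117 = 7.09, so 7 columns fit.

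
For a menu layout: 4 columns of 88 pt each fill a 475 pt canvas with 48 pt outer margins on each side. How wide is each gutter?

9 pt

Subtract both margins: 475 − 2·48 = 379 pt.
4·88 + 3g = 379 → 3g = 27 → g = 9 pt.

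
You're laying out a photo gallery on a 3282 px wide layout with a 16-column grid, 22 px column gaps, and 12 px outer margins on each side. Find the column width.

183 px

Content width = 3282 − 2·12 = 3258 px.
3258 − 15·22 = 2928; ÷16 gives c = 183 px.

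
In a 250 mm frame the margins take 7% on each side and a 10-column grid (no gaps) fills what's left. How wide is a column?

21.5 mm

250 × (1 − 2·7%) = 250 × 86% = 215 mm for the columns.
With no gaps, each column is 215/10 = 21.5 mm.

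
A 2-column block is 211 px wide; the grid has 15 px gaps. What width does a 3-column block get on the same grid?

324 px

2 columns + 1 gap: 2c + 1·15 = 211.
2c = 211 − 15 = 196, so c = 98 px.
3 columns plus 2 gaps: 294 + 30 = 324 px.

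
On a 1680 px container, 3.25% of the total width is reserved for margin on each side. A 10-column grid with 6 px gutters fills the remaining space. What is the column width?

151.68 px

Margins: 3.25% × 1680 = 54.6 px each, so content = 1680 − 109.2 = 1570.8 px.
1570.8 − 9·6 = 1516.8; ÷10 gives c = 151.68 px.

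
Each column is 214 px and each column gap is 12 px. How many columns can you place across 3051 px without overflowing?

Each extra column adds 214 + 12 = 226 px.
(3051 + 12) / 226 = 13.55, so 13 columns fit.

13 columns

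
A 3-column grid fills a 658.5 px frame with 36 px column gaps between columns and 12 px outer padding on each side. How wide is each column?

Take off 24 px of margins, leaving 634.5 px.
Subtracting 2 column gaps of 36 leaves 562.5 for 3 columns, so c = 187.5 px.

187.5 px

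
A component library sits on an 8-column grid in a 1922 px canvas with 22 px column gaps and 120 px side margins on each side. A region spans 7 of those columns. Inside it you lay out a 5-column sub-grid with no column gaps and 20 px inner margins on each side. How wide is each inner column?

285.8 px

Subtract both margins: 1922 − 2·120 = 1682 px.
8 columns + 7 column gaps: 8c + 7·22 = 1682.
8c = 1682 − 154 = 1528, so c = 191 px.
7 columns plus 6 column gaps: 1337 + 132 = 1469 px.
Inner content = 1469 − 2·20 = 1429 px.
1429 / 5 = 285.8 px per column.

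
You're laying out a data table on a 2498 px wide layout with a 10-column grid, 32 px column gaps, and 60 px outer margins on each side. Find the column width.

Subtract both margins: 2498 − 2·60 = 2378 px.
Subtracting 9 column gaps of 32 leaves 2090 for 10 columns, so c = 209 px.

209 px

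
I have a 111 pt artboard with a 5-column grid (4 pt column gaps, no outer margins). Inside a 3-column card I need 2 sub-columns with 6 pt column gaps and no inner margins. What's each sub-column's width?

29.5 pt

Subtracting 4 column gaps of 4 leaves 95 for 5 columns, so c = 19 pt.
3 columns plus 2 column gaps: 57 + 8 = 65 pt.
65 − 1·6 = 59; ÷2 gives d = 29.5 pt.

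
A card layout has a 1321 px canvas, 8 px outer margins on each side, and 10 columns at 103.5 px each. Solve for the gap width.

Content width = 1321 − 2·8 = 1305 px.
10 columns take 10·103.5 = 1035 px; remaining 270 splits into 9 gaps.
g = 270 / 9 = 30 px.

30 px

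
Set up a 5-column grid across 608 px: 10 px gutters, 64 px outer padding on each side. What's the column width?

Inside the margins: 608 − 128 = 480 px.
5 columns + 4 gutters: 5c + 4·10 = 480.
5c = 480 − 40 = 440, so c = 88 px.

88 px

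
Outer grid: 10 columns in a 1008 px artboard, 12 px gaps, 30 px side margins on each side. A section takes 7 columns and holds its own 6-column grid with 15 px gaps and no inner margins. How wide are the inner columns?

97.5 px

Inside the margins: 1008 − 60 = 948 px.
10 columns + 9 gaps: 10c + 9·12 = 948.
10c = 948 − 108 = 840, so c = 84 px.
7 columns plus 6 gaps: 588 + 72 = 660 px.
6 columns + 5 gaps: 6d + 5·15 = 660.
6d = 660 − 75 = 585, so d = 97.5 px.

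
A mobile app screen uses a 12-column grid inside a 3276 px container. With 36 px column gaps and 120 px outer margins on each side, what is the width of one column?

220 px

Content width = 3276 − 2·120 = 3036 px.
Subtracting 11 column gaps of 36 leaves 2640 for 12 columns, so c = 220 px.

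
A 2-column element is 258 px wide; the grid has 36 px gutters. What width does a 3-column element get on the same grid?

258 − 1·36 = 222; ÷2 gives c = 111 px.
3 columns plus 2 gutters: 333 + 72 = 405 px.

405 px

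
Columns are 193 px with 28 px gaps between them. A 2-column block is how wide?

2-column span = 2·193 + 1·28 = 414 px.

414 px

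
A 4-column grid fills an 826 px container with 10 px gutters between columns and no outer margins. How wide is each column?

199 px

826 − 3·10 = 796; ÷4 gives c = 199 px.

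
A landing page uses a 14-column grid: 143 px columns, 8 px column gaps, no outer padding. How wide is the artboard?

Artboard = 14·143 + 13·8 = 2002 + 104 = 2106 px.

2106 px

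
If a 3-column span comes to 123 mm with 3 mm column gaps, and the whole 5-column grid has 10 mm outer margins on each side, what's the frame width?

3c + 2·3 = 123 → 3c = 117 → c = 39 mm.
Total width: 2·10 + 5·39 + 4·3 = 227 mm.

227 mm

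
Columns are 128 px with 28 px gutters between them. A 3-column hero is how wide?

3-column span = 3·128 + 2·28 = 440 px.

440 px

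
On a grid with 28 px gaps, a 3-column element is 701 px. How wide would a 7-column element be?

3 columns + 2 gaps: 3c + 2·28 = 701.
3c = 701 − 56 = 645, so c = 215 px.
7 columns plus 6 gaps: 1505 + 168 = 1673 px.

1673 px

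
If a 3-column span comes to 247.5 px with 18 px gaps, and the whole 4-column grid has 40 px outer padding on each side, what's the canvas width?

Subtracting 2 gaps of 18 leaves 211.5 for 3 columns, so c = 70.5 px.
Adding margins, columns and gutters: 80 + 282 + 54 = 416 px.

416 px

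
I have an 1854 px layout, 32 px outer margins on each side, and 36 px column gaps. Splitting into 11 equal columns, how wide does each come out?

Subtract both margins: 1854 − 2·32 = 1790 px.
Subtracting 10 column gaps of 36 leaves 1430 for 11 columns, so c = 130 px.

130 px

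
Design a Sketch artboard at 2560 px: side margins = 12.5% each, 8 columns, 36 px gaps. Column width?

Margins: 12.5% × 2560 = 320 px each, so content = 2560 − 640 = 1920 px.
Subtracting 7 gaps of 36 leaves 1668 for 8 columns, so c = 208.5 px.

208.5 px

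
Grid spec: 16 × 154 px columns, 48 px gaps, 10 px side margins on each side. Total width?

Adding margins, columns and gutters: 20 + 2464 + 720 = 3204 px.

3204 px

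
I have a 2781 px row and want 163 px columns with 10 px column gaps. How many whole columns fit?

Each extra column adds 163 + 10 = 173 px.
(2781 + 10) / 173 = 16.13, so 16 columns fit.

16 columns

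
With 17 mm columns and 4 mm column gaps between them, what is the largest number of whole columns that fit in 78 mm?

3 columns

3 columns: 3·17 + 2·4 = 59 mm ≤ 78.
4 columns: 80 mm > 78. So 3.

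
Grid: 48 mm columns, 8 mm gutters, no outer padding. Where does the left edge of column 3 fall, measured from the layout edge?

112 mm

Each column+gutter stride is 56 mm; with no margin, 2 of them is 112 mm.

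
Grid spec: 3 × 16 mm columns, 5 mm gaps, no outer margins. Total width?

58 mm

Summing: 48 + 10 = 58 mm.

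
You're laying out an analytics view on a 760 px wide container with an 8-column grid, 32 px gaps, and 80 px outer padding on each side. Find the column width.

Content width = 760 − 2·80 = 600 px.
8c + 7·32 = 600 → 8c = 376 → c = 47 px.

47 px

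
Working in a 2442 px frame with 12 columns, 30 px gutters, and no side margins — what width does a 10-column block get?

2442 − 11·30 = 2112; ÷12 gives c = 176 px.
10 columns plus 9 gutters: 1760 + 270 = 2030 px.

2030 px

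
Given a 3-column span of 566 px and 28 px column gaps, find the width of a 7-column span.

1358 px

3 columns + 2 column gaps: 3c + 2·28 = 566.
3c = 566 − 56 = 510, so c = 170 px.
7 columns plus 6 column gaps: 1190 + 168 = 1358 px.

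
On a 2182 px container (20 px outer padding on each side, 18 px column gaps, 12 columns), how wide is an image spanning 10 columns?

Take off 40 px of margins, leaving 2142 px.
Subtracting 11 column gaps of 18 leaves 1944 for 12 columns, so c = 162 px.
10-column span = 10·162 + 9·18 = 1782 px.

1782 px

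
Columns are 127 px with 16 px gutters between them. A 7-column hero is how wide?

985 px

7-column span = 7·127 + 6·16 = 985 px.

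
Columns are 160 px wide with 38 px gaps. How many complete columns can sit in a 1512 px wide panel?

Each extra column adds 160 + 38 = 198 px.
(1512 + 38) / 198 = 7.83, so 7 columns fit.

7 columns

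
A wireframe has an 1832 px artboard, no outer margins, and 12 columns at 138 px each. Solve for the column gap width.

16 px

12·138 + 11g = 1832 → 11g = 176 → g = 16 px.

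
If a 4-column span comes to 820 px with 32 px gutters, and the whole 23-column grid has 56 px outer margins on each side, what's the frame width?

820 − 3·32 = 724; ÷4 gives c = 181 px.
Adding margins, columns and gutters: 112 + 4163 + 704 = 4979 px.

4979 px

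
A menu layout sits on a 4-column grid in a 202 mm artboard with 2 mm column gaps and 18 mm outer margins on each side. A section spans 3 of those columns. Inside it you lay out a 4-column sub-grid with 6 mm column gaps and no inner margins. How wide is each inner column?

26.5 mm

Outer content = 202 − 2·18 = 166 mm.
166 − 3·2 = 160; ÷4 gives c = 40 mm.
Span of 3: 3·40 + 2·2 = 120 + 4 = 124 mm.
124 − 3·6 = 106; ÷4 gives d = 26.5 mm.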